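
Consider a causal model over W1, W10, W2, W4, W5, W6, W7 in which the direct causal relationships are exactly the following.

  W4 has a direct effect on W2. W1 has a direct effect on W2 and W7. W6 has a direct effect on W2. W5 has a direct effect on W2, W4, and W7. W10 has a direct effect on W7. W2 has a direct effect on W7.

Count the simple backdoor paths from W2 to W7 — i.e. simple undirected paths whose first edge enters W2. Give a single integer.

A backdoor path from W2 to W7 is any simple undirected path whose first edge points into W2 (i.e. leaves W2 via a parent).
Parents of W2: {W1, W4, W5, W6}.
Enumerating:
  P1: W2 <- W5 -> W7
  P2: W2 <- W1 -> W7
  P3: W2 <- W4 <- W5 -> W7
That exhausts the simple backdoor paths. Count: 3.

3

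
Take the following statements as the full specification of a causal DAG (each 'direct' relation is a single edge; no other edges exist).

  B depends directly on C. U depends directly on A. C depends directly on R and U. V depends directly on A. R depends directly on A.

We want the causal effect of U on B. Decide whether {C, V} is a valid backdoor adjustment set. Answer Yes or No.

No

Backdoor paths from U to B (paths whose first edge points into U):
  P1: U <- A -> R -> C -> B
Condition 1 (no descendant of U in the set): FAILS — C is a descendant of U.
Condition 2 (every backdoor path blocked by {C, V}):
  P1: blocked at chain node C ∈ conditioning set.
{C, V} does not satisfy the backdoor criterion.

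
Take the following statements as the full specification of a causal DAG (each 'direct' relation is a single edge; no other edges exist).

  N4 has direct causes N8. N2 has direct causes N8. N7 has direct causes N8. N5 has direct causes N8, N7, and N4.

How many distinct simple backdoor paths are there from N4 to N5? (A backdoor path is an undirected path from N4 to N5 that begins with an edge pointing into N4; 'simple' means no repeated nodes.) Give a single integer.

A backdoor path from N4 to N5 is any simple undirected path whose first edge points into N4 (i.e. leaves N4 via a parent).
Parents of N4: {N8}.
Enumerating:
  P1: N4 <- N8 -> N7 -> N5
  P2: N4 <- N8 -> N5
That exhausts the simple backdoor paths. Count: 2.

2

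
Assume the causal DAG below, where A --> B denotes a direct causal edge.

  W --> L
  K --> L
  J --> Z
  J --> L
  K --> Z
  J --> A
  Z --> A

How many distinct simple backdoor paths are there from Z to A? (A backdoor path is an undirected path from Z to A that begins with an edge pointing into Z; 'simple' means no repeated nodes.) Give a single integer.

A backdoor path from Z to A is any simple undirected path whose first edge points into Z (i.e. leaves Z via a parent).
Parents of Z: {J, K}.
Enumerating:
  P1: Z <- K -> L <- J -> A
  P2: Z <- J -> A
That exhausts the simple backdoor paths. Count: 2.

2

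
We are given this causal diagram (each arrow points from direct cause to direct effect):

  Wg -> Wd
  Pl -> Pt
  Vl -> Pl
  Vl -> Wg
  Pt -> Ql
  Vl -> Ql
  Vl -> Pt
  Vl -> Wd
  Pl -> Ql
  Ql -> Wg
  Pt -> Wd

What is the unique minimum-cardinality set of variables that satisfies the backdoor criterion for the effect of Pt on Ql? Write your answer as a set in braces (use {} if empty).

{Pl, Vl}

Variables eligible for adjustment (non-descendants of Pt, excluding Pt and Ql): {Pl, Vl}.
Backdoor paths from Pt to Ql:
  P1: Pt <- Vl -> Pl -> Ql
  P2: Pt <- Vl -> Ql
  P3: Pt <- Vl -> Wg <- Ql
  P4: Pt <- Vl -> Wd <- Wg <- Ql
  P5: Pt <- Pl <- Vl -> Ql
  P6: Pt <- Pl <- Vl -> Wg <- Ql
  P7: Pt <- Pl <- Vl -> Wd <- Wg <- Ql
  P8: Pt <- Pl -> Ql
The empty set is not sufficient: P1 (Pt <- Vl -> Pl -> Ql) has no collider blocking it and no conditioned non-collider, so it is open.
Try {Pl, Vl}:
  P1: blocked at fork node Vl ∈ conditioning set.
  P2: blocked at fork node Vl ∈ conditioning set.
  P3: blocked at fork node Vl ∈ conditioning set.
  P4: blocked at fork node Vl ∈ conditioning set.
  P5: blocked at chain node Pl ∈ conditioning set.
  P6: blocked at chain node Pl ∈ conditioning set.
  P7: blocked at chain node Pl ∈ conditioning set.
  P8: blocked at fork node Pl ∈ conditioning set.
{Pl, Vl} contains no descendant of Pt and blocks every backdoor path.
Every element of {Pl, Vl} is needed (dropping Pl leaves P8 open; dropping Vl leaves P2 open), so no proper subset is valid.
Among all size-2 subsets of the eligible variables, only {Pl, Vl} blocks every backdoor path, so it is the unique smallest valid adjustment set.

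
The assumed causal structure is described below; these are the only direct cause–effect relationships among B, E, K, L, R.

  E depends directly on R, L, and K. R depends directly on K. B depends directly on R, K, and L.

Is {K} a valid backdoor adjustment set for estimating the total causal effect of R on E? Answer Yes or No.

Backdoor paths from R to E (paths whose first edge points into R):
  P1: R <- K -> B <- L -> E
  P2: R <- K -> E
Condition 1 (no descendant of R in the set): holds — descendants of R are {B, E}; none are in {K}.
Condition 2 (every backdoor path blocked by {K}):
  P1: blocked at fork node K ∈ conditioning set.
  P2: blocked at fork node K ∈ conditioning set.
{K} satisfies the backdoor criterion.

Yes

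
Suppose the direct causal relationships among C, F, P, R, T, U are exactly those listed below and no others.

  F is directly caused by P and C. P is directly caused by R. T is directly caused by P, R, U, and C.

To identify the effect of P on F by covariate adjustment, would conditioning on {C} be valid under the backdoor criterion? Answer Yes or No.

Backdoor paths from P to F (paths whose first edge points into P):
  P1: P <- R -> T <- C -> F
Condition 1 (no descendant of P in the set): holds — descendants of P are {F, T}; none are in {C}.
Condition 2 (every backdoor path blocked by {C}):
  P1: blocked at collider T (neither it nor any descendant is in the conditioning set).
{C} satisfies the backdoor criterion.

Yes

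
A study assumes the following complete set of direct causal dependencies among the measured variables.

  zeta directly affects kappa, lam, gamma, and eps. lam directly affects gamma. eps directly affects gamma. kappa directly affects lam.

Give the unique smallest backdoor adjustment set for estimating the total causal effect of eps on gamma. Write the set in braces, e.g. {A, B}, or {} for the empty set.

{zeta}

Variables eligible for adjustment (non-descendants of eps, excluding eps and gamma): {kappa, lam, zeta}.
Backdoor paths from eps to gamma:
  P1: eps <- zeta -> kappa -> lam -> gamma
  P2: eps <- zeta -> lam -> gamma
  P3: eps <- zeta -> gamma
The empty set is not sufficient: P1 (eps <- zeta -> kappa -> lam -> gamma) has no collider blocking it and no conditioned non-collider, so it is open.
Try {zeta}:
  P1: blocked at fork node zeta ∈ conditioning set.
  P2: blocked at fork node zeta ∈ conditioning set.
  P3: blocked at fork node zeta ∈ conditioning set.
{zeta} contains no descendant of eps and blocks every backdoor path.
No other singleton works — e.g. {kappa} leaves P2 open — so {zeta} is the unique smallest valid adjustment set.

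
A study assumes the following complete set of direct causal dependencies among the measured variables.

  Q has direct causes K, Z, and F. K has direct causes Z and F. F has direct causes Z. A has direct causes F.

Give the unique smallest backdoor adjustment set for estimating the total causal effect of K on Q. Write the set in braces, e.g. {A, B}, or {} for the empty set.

Variables eligible for adjustment (non-descendants of K, excluding K and Q): {A, F, Z}.
Backdoor paths from K to Q:
  P1: K <- Z -> F -> Q
  P2: K <- Z -> Q
  P3: K <- F <- Z -> Q
  P4: K <- F -> Q
The empty set is not sufficient: P1 (K <- Z -> F -> Q) has no collider blocking it and no conditioned non-collider, so it is open.
Try {F, Z}:
  P1: blocked at fork node Z ∈ conditioning set.
  P2: blocked at fork node Z ∈ conditioning set.
  P3: blocked at chain node F ∈ conditioning set.
  P4: blocked at fork node F ∈ conditioning set.
{F, Z} contains no descendant of K and blocks every backdoor path.
Every element of {F, Z} is needed (dropping F leaves P4 open; dropping Z leaves P2 open), so no proper subset is valid.
Among all size-2 subsets of the eligible variables, only {F, Z} blocks every backdoor path, so it is the unique smallest valid adjustment set.

{F, Z}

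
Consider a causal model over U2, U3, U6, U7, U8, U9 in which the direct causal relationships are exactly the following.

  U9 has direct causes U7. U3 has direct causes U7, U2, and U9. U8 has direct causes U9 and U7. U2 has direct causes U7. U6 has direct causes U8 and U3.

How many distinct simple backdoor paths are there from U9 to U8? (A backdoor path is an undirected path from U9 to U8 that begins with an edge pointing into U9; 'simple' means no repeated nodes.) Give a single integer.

3

A backdoor path from U9 to U8 is any simple undirected path whose first edge points into U9 (i.e. leaves U9 via a parent).
Parents of U9: {U7}.
Enumerating:
  P1: U9 <- U7 -> U2 -> U3 -> U6 <- U8
  P2: U9 <- U7 -> U3 -> U6 <- U8
  P3: U9 <- U7 -> U8
That exhausts the simple backdoor paths. Count: 3.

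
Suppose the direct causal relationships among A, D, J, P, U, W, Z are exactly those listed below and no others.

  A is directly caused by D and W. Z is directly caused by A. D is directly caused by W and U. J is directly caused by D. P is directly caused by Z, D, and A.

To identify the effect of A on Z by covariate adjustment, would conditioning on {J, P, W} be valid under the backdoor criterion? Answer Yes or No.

No

Backdoor paths from A to Z (paths whose first edge points into A):
  P1: A <- W -> D -> P <- Z
  P2: A <- D -> P <- Z
Condition 1 (no descendant of A in the set): FAILS — P is a descendant of A.
Condition 2 (every backdoor path blocked by {J, P, W}):
  P1: blocked at fork node W ∈ conditioning set.
  P2: open — collider(s) P are conditioned on (or have a conditioned descendant) and no non-collider on the path is in the set.
{J, P, W} does not satisfy the backdoor criterion.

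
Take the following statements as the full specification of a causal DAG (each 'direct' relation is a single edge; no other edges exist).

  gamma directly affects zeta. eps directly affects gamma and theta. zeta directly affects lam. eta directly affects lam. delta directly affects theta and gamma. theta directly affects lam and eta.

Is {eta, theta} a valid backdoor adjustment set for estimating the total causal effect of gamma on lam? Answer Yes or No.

Backdoor paths from gamma to lam (paths whose first edge points into gamma):
  P1: gamma <- delta -> theta -> eta -> lam
  P2: gamma <- delta -> theta -> lam
  P3: gamma <- eps -> theta -> eta -> lam
  P4: gamma <- eps -> theta -> lam
Condition 1 (no descendant of gamma in the set): holds — descendants of gamma are {lam, zeta}; none are in {eta, theta}.
Condition 2 (every backdoor path blocked by {eta, theta}):
  P1: blocked at chain node theta ∈ conditioning set.
  P2: blocked at chain node theta ∈ conditioning set.
  P3: blocked at chain node theta ∈ conditioning set.
  P4: blocked at chain node theta ∈ conditioning set.
{eta, theta} satisfies the backdoor criterion.

Yes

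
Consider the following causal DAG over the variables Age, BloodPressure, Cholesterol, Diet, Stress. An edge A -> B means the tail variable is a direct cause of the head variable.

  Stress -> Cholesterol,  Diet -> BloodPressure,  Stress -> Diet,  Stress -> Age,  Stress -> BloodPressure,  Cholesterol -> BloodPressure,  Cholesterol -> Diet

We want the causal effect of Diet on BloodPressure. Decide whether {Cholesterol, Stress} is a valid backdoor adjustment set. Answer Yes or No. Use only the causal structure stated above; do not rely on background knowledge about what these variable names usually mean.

Backdoor paths from Diet to BloodPressure (paths whose first edge points into Diet):
  P1: Diet <- Stress -> Cholesterol -> BloodPressure
  P2: Diet <- Stress -> BloodPressure
  P3: Diet <- Cholesterol <- Stress -> BloodPressure
  P4: Diet <- Cholesterol -> BloodPressure
Condition 1 (no descendant of Diet in the set): holds — descendants of Diet are {BloodPressure}; none are in {Cholesterol, Stress}.
Condition 2 (every backdoor path blocked by {Cholesterol, Stress}):
  P1: blocked at fork node Stress ∈ conditioning set.
  P2: blocked at fork node Stress ∈ conditioning set.
  P3: blocked at chain node Cholesterol ∈ conditioning set.
  P4: blocked at fork node Cholesterol ∈ conditioning set.
{Cholesterol, Stress} satisfies the backdoor criterion.

Yes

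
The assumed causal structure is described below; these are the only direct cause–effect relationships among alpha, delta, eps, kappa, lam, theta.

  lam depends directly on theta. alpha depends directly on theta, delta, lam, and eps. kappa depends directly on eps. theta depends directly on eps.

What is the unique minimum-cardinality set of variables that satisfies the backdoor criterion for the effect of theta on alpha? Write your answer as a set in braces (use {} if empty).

{eps}

Variables eligible for adjustment (non-descendants of theta, excluding theta and alpha): {delta, eps, kappa}.
Backdoor paths from theta to alpha:
  P1: theta <- eps -> alpha
The empty set is not sufficient: P1 (theta <- eps -> alpha) has no collider blocking it and no conditioned non-collider, so it is open.
Try {eps}:
  P1: blocked at fork node eps ∈ conditioning set.
{eps} contains no descendant of theta and blocks every backdoor path.
No other singleton works — e.g. {delta} leaves P1 open — so {eps} is the unique smallest valid adjustment set.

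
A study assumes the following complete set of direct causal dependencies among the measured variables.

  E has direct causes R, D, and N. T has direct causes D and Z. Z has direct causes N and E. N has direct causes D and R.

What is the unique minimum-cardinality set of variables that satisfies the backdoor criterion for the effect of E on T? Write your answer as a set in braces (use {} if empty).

Variables eligible for adjustment (non-descendants of E, excluding E and T): {D, N, R}.
Backdoor paths from E to T:
  P1: E <- D -> N -> Z -> T
  P2: E <- D -> T
  P3: E <- R -> N <- D -> T
  P4: E <- R -> N -> Z -> T
  P5: E <- N <- D -> T
  P6: E <- N -> Z -> T
The empty set is not sufficient: P1 (E <- D -> N -> Z -> T) has no collider blocking it and no conditioned non-collider, so it is open.
Try {D, N}:
  P1: blocked at fork node D ∈ conditioning set.
  P2: blocked at fork node D ∈ conditioning set.
  P3: blocked at fork node D ∈ conditioning set.
  P4: blocked at chain node N ∈ conditioning set.
  P5: blocked at chain node N ∈ conditioning set.
  P6: blocked at fork node N ∈ conditioning set.
{D, N} contains no descendant of E and blocks every backdoor path.
Every element of {D, N} is needed (dropping D leaves P2 open; dropping N leaves P4 open), so no proper subset is valid.
Among all size-2 subsets of the eligible variables, only {D, N} blocks every backdoor path, so it is the unique smallest valid adjustment set.

{D, N}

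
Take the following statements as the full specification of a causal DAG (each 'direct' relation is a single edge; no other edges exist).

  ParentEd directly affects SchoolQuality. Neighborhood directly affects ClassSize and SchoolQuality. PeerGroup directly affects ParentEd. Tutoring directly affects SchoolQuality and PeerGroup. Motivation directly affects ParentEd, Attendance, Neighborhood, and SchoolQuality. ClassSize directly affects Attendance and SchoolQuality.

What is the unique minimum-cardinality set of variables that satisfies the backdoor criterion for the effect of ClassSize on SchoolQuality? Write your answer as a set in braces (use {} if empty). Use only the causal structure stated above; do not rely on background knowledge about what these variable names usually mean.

Variables eligible for adjustment (non-descendants of ClassSize, excluding ClassSize and SchoolQuality): {Motivation, Neighborhood, ParentEd, PeerGroup, Tutoring}.
Backdoor paths from ClassSize to SchoolQuality:
  P1: ClassSize <- Neighborhood <- Motivation -> ParentEd <- PeerGroup <- Tutoring -> SchoolQuality
  P2: ClassSize <- Neighborhood <- Motivation -> ParentEd -> SchoolQuality
  P3: ClassSize <- Neighborhood <- Motivation -> SchoolQuality
  P4: ClassSize <- Neighborhood -> SchoolQuality
The empty set is not sufficient: P2 (ClassSize <- Neighborhood <- Motivation -> ParentEd -> SchoolQuality) has no collider blocking it and no conditioned non-collider, so it is open.
Try {Neighborhood}:
  P1: blocked at chain node Neighborhood ∈ conditioning set.
  P2: blocked at chain node Neighborhood ∈ conditioning set.
  P3: blocked at chain node Neighborhood ∈ conditioning set.
  P4: blocked at fork node Neighborhood ∈ conditioning set.
{Neighborhood} contains no descendant of ClassSize and blocks every backdoor path.
No other singleton works — e.g. {Tutoring} leaves P2 open — so {Neighborhood} is the unique smallest valid adjustment set.

{Neighborhood}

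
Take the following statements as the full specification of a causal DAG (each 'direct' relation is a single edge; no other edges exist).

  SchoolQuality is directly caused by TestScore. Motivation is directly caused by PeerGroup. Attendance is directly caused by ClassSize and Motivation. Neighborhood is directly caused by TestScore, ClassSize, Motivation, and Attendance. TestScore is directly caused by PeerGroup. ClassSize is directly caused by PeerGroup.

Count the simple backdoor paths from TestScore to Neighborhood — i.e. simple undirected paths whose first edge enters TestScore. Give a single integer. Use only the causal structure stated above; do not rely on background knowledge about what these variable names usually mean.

A backdoor path from TestScore to Neighborhood is any simple undirected path whose first edge points into TestScore (i.e. leaves TestScore via a parent).
Parents of TestScore: {PeerGroup}.
Enumerating:
  P1: TestScore <- PeerGroup -> Motivation -> Attendance <- ClassSize -> Neighborhood
  P2: TestScore <- PeerGroup -> Motivation -> Attendance -> Neighborhood
  P3: TestScore <- PeerGroup -> Motivation -> Neighborhood
  P4: TestScore <- PeerGroup -> ClassSize -> Attendance <- Motivation -> Neighborhood
  P5: TestScore <- PeerGroup -> ClassSize -> Attendance -> Neighborhood
  P6: TestScore <- PeerGroup -> ClassSize -> Neighborhood
That exhausts the simple backdoor paths. Count: 6.

6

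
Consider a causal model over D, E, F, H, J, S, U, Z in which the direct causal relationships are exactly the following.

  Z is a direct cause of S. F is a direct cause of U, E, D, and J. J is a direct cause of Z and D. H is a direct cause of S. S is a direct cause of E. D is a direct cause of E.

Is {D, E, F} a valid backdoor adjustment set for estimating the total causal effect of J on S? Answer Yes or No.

No

Backdoor paths from J to S (paths whose first edge points into J):
  P1: J <- F -> D -> E <- S
  P2: J <- F -> E <- S
Condition 1 (no descendant of J in the set): FAILS — D and E are descendants of J.
Condition 2 (every backdoor path blocked by {D, E, F}):
  P1: blocked at fork node F ∈ conditioning set.
  P2: blocked at fork node F ∈ conditioning set.
{D, E, F} does not satisfy the backdoor criterion.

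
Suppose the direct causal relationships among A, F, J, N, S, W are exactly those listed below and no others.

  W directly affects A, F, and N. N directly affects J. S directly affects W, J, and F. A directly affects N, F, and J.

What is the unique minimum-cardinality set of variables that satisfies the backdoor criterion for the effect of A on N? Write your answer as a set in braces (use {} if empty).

{W}

Variables eligible for adjustment (non-descendants of A, excluding A and N): {S, W}.
Backdoor paths from A to N:
  P1: A <- W <- S -> J <- N
  P2: A <- W -> N
  P3: A <- W -> F <- S -> J <- N
The empty set is not sufficient: P2 (A <- W -> N) has no collider blocking it and no conditioned non-collider, so it is open.
Try {W}:
  P1: blocked at chain node W ∈ conditioning set.
  P2: blocked at fork node W ∈ conditioning set.
  P3: blocked at fork node W ∈ conditioning set.
{W} contains no descendant of A and blocks every backdoor path.
No other singleton works — e.g. {S} leaves P2 open — so {W} is the unique smallest valid adjustment set.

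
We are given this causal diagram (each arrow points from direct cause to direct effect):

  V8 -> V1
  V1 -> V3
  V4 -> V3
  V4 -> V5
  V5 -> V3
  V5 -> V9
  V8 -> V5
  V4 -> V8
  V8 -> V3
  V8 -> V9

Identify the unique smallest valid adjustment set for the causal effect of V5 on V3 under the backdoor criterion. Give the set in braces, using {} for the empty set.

Variables eligible for adjustment (non-descendants of V5, excluding V5 and V3): {V1, V4, V8}.
Backdoor paths from V5 to V3:
  P1: V5 <- V4 -> V8 -> V1 -> V3
  P2: V5 <- V4 -> V8 -> V3
  P3: V5 <- V4 -> V3
  P4: V5 <- V8 <- V4 -> V3
  P5: V5 <- V8 -> V1 -> V3
  P6: V5 <- V8 -> V3
The empty set is not sufficient: P1 (V5 <- V4 -> V8 -> V1 -> V3) has no collider blocking it and no conditioned non-collider, so it is open.
Try {V4, V8}:
  P1: blocked at fork node V4 ∈ conditioning set.
  P2: blocked at fork node V4 ∈ conditioning set.
  P3: blocked at fork node V4 ∈ conditioning set.
  P4: blocked at chain node V8 ∈ conditioning set.
  P5: blocked at fork node V8 ∈ conditioning set.
  P6: blocked at fork node V8 ∈ conditioning set.
{V4, V8} contains no descendant of V5 and blocks every backdoor path.
Every element of {V4, V8} is needed (dropping V4 leaves P3 open; dropping V8 leaves P5 open), so no proper subset is valid.
Among all size-2 subsets of the eligible variables, only {V4, V8} blocks every backdoor path, so it is the unique smallest valid adjustment set.

{V4, V8}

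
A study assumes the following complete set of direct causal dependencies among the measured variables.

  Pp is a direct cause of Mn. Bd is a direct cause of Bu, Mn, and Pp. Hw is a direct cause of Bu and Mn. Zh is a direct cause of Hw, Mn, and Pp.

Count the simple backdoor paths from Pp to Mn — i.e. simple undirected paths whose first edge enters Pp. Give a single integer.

A backdoor path from Pp to Mn is any simple undirected path whose first edge points into Pp (i.e. leaves Pp via a parent).
Parents of Pp: {Bd, Zh}.
Enumerating:
  P1: Pp <- Zh -> Hw -> Bu <- Bd -> Mn
  P2: Pp <- Zh -> Hw -> Mn
  P3: Pp <- Zh -> Mn
  P4: Pp <- Bd -> Bu <- Hw <- Zh -> Mn
  P5: Pp <- Bd -> Bu <- Hw -> Mn
  P6: Pp <- Bd -> Mn
That exhausts the simple backdoor paths. Count: 6.

6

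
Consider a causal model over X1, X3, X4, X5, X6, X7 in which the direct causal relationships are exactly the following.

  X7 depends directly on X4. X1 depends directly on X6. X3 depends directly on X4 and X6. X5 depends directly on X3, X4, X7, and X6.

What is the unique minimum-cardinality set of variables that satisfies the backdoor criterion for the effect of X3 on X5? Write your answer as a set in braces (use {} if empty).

Variables eligible for adjustment (non-descendants of X3, excluding X3 and X5): {X1, X4, X6, X7}.
Backdoor paths from X3 to X5:
  P1: X3 <- X6 -> X5
  P2: X3 <- X4 -> X7 -> X5
  P3: X3 <- X4 -> X5
The empty set is not sufficient: P1 (X3 <- X6 -> X5) has no collider blocking it and no conditioned non-collider, so it is open.
Try {X4, X6}:
  P1: blocked at fork node X6 ∈ conditioning set.
  P2: blocked at fork node X4 ∈ conditioning set.
  P3: blocked at fork node X4 ∈ conditioning set.
{X4, X6} contains no descendant of X3 and blocks every backdoor path.
Every element of {X4, X6} is needed (dropping X4 leaves P2 open; dropping X6 leaves P1 open), so no proper subset is valid.
Among all size-2 subsets of the eligible variables, only {X4, X6} blocks every backdoor path, so it is the unique smallest valid adjustment set.

{X4, X6}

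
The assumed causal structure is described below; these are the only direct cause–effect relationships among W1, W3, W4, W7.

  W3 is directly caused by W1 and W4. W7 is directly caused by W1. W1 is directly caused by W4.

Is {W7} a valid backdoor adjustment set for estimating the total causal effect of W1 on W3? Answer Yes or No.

No

Backdoor paths from W1 to W3 (paths whose first edge points into W1):
  P1: W1 <- W4 -> W3
Condition 1 (no descendant of W1 in the set): FAILS — W7 is a descendant of W1.
Condition 2 (every backdoor path blocked by {W7}):
  P1: open — no interior node is in the conditioning set.
{W7} does not satisfy the backdoor criterion.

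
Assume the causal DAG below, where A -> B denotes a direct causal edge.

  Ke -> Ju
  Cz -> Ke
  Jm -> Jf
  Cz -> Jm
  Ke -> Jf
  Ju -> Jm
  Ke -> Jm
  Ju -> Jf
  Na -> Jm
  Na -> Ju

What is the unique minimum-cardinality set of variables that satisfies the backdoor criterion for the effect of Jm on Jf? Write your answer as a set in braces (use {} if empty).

Variables eligible for adjustment (non-descendants of Jm, excluding Jm and Jf): {Cz, Ju, Ke, Na}.
Backdoor paths from Jm to Jf:
  P1: Jm <- Cz -> Ke -> Ju -> Jf
  P2: Jm <- Cz -> Ke -> Jf
  P3: Jm <- Na -> Ju <- Ke -> Jf
  P4: Jm <- Na -> Ju -> Jf
  P5: Jm <- Ke -> Ju -> Jf
  P6: Jm <- Ke -> Jf
  P7: Jm <- Ju <- Ke -> Jf
  P8: Jm <- Ju -> Jf
The empty set is not sufficient: P1 (Jm <- Cz -> Ke -> Ju -> Jf) has no collider blocking it and no conditioned non-collider, so it is open.
Try {Ju, Ke}:
  P1: blocked at chain node Ke ∈ conditioning set.
  P2: blocked at chain node Ke ∈ conditioning set.
  P3: blocked at fork node Ke ∈ conditioning set.
  P4: blocked at chain node Ju ∈ conditioning set.
  P5: blocked at fork node Ke ∈ conditioning set.
  P6: blocked at fork node Ke ∈ conditioning set.
  P7: blocked at chain node Ju ∈ conditioning set.
  P8: blocked at fork node Ju ∈ conditioning set.
{Ju, Ke} contains no descendant of Jm and blocks every backdoor path.
Every element of {Ju, Ke} is needed (dropping Ju leaves P4 open; dropping Ke leaves P2 open), so no proper subset is valid.
Among all size-2 subsets of the eligible variables, only {Ju, Ke} blocks every backdoor path, so it is the unique smallest valid adjustment set.

{Ju, Ke}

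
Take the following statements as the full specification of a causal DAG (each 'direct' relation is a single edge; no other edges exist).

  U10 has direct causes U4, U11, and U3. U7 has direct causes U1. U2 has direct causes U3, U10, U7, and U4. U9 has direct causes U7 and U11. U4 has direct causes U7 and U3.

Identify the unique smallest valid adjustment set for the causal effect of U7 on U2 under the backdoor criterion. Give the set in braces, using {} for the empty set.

{}

Variables eligible for adjustment (non-descendants of U7, excluding U7 and U2): {U1, U11, U3}.
Backdoor paths from U7 to U2:
  (none)
With no backdoor paths the empty set already satisfies the criterion, and it is trivially minimal.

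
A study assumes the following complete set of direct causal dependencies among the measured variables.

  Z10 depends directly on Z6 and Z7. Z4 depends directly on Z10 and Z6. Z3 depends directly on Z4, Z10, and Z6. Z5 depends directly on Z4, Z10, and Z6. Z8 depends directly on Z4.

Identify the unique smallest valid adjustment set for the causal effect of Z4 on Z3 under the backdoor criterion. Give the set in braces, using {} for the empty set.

Variables eligible for adjustment (non-descendants of Z4, excluding Z4 and Z3): {Z10, Z6, Z7}.
Backdoor paths from Z4 to Z3:
  P1: Z4 <- Z6 -> Z10 -> Z3
  P2: Z4 <- Z6 -> Z3
  P3: Z4 <- Z6 -> Z5 <- Z10 -> Z3
  P4: Z4 <- Z10 <- Z6 -> Z3
  P5: Z4 <- Z10 -> Z3
  P6: Z4 <- Z10 -> Z5 <- Z6 -> Z3
The empty set is not sufficient: P1 (Z4 <- Z6 -> Z10 -> Z3) has no collider blocking it and no conditioned non-collider, so it is open.
Try {Z10, Z6}:
  P1: blocked at fork node Z6 ∈ conditioning set.
  P2: blocked at fork node Z6 ∈ conditioning set.
  P3: blocked at fork node Z6 ∈ conditioning set.
  P4: blocked at chain node Z10 ∈ conditioning set.
  P5: blocked at fork node Z10 ∈ conditioning set.
  P6: blocked at fork node Z10 ∈ conditioning set.
{Z10, Z6} contains no descendant of Z4 and blocks every backdoor path.
Every element of {Z10, Z6} is needed (dropping Z10 leaves P5 open; dropping Z6 leaves P2 open), so no proper subset is valid.
Among all size-2 subsets of the eligible variables, only {Z10, Z6} blocks every backdoor path, so it is the unique smallest valid adjustment set.

{Z10, Z6}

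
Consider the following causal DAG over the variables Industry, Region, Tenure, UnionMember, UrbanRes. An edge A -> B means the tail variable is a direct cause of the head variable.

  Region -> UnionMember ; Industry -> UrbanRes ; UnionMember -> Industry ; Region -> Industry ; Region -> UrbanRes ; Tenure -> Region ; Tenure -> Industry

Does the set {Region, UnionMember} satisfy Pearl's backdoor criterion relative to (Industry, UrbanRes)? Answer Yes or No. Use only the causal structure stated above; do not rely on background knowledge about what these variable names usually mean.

Backdoor paths from Industry to UrbanRes (paths whose first edge points into Industry):
  P1: Industry <- Tenure -> Region -> UrbanRes
  P2: Industry <- Region -> UrbanRes
  P3: Industry <- UnionMember <- Region -> UrbanRes
Condition 1 (no descendant of Industry in the set): holds — descendants of Industry are {UrbanRes}; none are in {Region, UnionMember}.
Condition 2 (every backdoor path blocked by {Region, UnionMember}):
  P1: blocked at chain node Region ∈ conditioning set.
  P2: blocked at fork node Region ∈ conditioning set.
  P3: blocked at chain node UnionMember ∈ conditioning set.
{Region, UnionMember} satisfies the backdoor criterion.

Yes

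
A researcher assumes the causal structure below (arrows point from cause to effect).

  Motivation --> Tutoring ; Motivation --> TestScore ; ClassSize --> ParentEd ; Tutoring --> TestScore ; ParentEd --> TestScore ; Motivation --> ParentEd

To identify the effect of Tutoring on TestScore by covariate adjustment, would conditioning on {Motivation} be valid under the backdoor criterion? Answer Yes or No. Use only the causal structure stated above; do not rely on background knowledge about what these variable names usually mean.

Yes

Backdoor paths from Tutoring to TestScore (paths whose first edge points into Tutoring):
  P1: Tutoring <- Motivation -> ParentEd -> TestScore
  P2: Tutoring <- Motivation -> TestScore
Condition 1 (no descendant of Tutoring in the set): holds — descendants of Tutoring are {TestScore}; none are in {Motivation}.
Condition 2 (every backdoor path blocked by {Motivation}):
  P1: blocked at fork node Motivation ∈ conditioning set.
  P2: blocked at fork node Motivation ∈ conditioning set.
{Motivation} satisfies the backdoor criterion.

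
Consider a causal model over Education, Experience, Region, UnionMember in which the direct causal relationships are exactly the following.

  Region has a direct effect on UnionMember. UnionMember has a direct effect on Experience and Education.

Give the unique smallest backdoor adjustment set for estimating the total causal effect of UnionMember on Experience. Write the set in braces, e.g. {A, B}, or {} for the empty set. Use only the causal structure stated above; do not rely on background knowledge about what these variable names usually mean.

{}

Variables eligible for adjustment (non-descendants of UnionMember, excluding UnionMember and Experience): {Region}.
Backdoor paths from UnionMember to Experience:
  (none)
With no backdoor paths the empty set already satisfies the criterion, and it is trivially minimal.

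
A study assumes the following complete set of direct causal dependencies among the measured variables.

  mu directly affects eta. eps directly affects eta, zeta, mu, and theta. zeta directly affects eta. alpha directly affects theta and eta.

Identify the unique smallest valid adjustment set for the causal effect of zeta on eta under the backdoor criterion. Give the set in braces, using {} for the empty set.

Variables eligible for adjustment (non-descendants of zeta, excluding zeta and eta): {alpha, eps, mu, theta}.
Backdoor paths from zeta to eta:
  P1: zeta <- eps -> mu -> eta
  P2: zeta <- eps -> eta
  P3: zeta <- eps -> theta <- alpha -> eta
The empty set is not sufficient: P1 (zeta <- eps -> mu -> eta) has no collider blocking it and no conditioned non-collider, so it is open.
Try {eps}:
  P1: blocked at fork node eps ∈ conditioning set.
  P2: blocked at fork node eps ∈ conditioning set.
  P3: blocked at fork node eps ∈ conditioning set.
{eps} contains no descendant of zeta and blocks every backdoor path.
No other singleton works — e.g. {alpha} leaves P1 open — so {eps} is the unique smallest valid adjustment set.

{eps}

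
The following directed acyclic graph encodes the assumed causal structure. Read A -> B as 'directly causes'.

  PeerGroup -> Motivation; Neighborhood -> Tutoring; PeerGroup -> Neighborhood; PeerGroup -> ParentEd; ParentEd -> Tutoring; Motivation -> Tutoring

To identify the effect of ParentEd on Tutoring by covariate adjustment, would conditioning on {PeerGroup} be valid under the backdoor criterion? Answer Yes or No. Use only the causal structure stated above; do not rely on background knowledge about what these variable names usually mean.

Backdoor paths from ParentEd to Tutoring (paths whose first edge points into ParentEd):
  P1: ParentEd <- PeerGroup -> Neighborhood -> Tutoring
  P2: ParentEd <- PeerGroup -> Motivation -> Tutoring
Condition 1 (no descendant of ParentEd in the set): holds — descendants of ParentEd are {Tutoring}; none are in {PeerGroup}.
Condition 2 (every backdoor path blocked by {PeerGroup}):
  P1: blocked at fork node PeerGroup ∈ conditioning set.
  P2: blocked at fork node PeerGroup ∈ conditioning set.
{PeerGroup} satisfies the backdoor criterion.

Yes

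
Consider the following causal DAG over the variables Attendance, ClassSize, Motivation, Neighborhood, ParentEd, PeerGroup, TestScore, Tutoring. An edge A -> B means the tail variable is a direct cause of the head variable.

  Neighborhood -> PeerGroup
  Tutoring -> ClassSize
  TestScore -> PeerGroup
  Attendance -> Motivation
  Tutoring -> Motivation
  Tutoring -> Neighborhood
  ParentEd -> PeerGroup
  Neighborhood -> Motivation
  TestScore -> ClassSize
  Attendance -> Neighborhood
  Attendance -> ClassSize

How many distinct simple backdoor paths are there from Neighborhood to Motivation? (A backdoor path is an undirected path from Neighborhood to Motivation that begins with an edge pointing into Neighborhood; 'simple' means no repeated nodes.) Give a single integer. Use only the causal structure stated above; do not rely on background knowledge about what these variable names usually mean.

A backdoor path from Neighborhood to Motivation is any simple undirected path whose first edge points into Neighborhood (i.e. leaves Neighborhood via a parent).
Parents of Neighborhood: {Attendance, Tutoring}.
Enumerating:
  P1: Neighborhood <- Attendance -> ClassSize <- Tutoring -> Motivation
  P2: Neighborhood <- Attendance -> Motivation
  P3: Neighborhood <- Tutoring -> ClassSize <- Attendance -> Motivation
  P4: Neighborhood <- Tutoring -> Motivation
That exhausts the simple backdoor paths. Count: 4.

4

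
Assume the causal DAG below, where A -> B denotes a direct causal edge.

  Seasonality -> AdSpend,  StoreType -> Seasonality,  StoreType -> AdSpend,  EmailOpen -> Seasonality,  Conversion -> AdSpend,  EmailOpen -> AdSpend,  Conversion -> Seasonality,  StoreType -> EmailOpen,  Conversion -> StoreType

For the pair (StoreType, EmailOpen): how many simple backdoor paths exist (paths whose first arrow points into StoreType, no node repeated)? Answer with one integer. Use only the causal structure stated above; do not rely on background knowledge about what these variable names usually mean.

A backdoor path from StoreType to EmailOpen is any simple undirected path whose first edge points into StoreType (i.e. leaves StoreType via a parent).
Parents of StoreType: {Conversion}.
Enumerating:
  P1: StoreType <- Conversion -> Seasonality <- EmailOpen
  P2: StoreType <- Conversion -> Seasonality -> AdSpend <- EmailOpen
  P3: StoreType <- Conversion -> AdSpend <- EmailOpen
  P4: StoreType <- Conversion -> AdSpend <- Seasonality <- EmailOpen
That exhausts the simple backdoor paths. Count: 4.

4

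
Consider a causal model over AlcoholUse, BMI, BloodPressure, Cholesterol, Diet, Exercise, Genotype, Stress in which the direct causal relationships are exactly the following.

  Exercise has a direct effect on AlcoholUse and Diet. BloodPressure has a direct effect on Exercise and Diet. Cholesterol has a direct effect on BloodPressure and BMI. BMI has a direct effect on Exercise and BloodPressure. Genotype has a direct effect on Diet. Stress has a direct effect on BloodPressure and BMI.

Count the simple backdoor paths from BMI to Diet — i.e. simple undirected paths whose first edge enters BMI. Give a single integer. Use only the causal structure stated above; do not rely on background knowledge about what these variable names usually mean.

4

A backdoor path from BMI to Diet is any simple undirected path whose first edge points into BMI (i.e. leaves BMI via a parent).
Parents of BMI: {Cholesterol, Stress}.
Enumerating:
  P1: BMI <- Cholesterol -> BloodPressure -> Exercise -> Diet
  P2: BMI <- Cholesterol -> BloodPressure -> Diet
  P3: BMI <- Stress -> BloodPressure -> Exercise -> Diet
  P4: BMI <- Stress -> BloodPressure -> Diet
That exhausts the simple backdoor paths. Count: 4.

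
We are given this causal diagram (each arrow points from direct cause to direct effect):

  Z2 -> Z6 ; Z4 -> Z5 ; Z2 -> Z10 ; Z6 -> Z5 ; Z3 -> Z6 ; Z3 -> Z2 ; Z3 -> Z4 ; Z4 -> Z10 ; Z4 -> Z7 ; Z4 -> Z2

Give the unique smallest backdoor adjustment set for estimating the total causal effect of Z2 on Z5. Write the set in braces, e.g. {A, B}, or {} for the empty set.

{Z3, Z4}

Variables eligible for adjustment (non-descendants of Z2, excluding Z2 and Z5): {Z3, Z4, Z7}.
Backdoor paths from Z2 to Z5:
  P1: Z2 <- Z3 -> Z4 -> Z5
  P2: Z2 <- Z3 -> Z6 -> Z5
  P3: Z2 <- Z4 <- Z3 -> Z6 -> Z5
  P4: Z2 <- Z4 -> Z5
The empty set is not sufficient: P1 (Z2 <- Z3 -> Z4 -> Z5) has no collider blocking it and no conditioned non-collider, so it is open.
Try {Z3, Z4}:
  P1: blocked at fork node Z3 ∈ conditioning set.
  P2: blocked at fork node Z3 ∈ conditioning set.
  P3: blocked at chain node Z4 ∈ conditioning set.
  P4: blocked at fork node Z4 ∈ conditioning set.
{Z3, Z4} contains no descendant of Z2 and blocks every backdoor path.
Every element of {Z3, Z4} is needed (dropping Z3 leaves P2 open; dropping Z4 leaves P4 open), so no proper subset is valid.
Among all size-2 subsets of the eligible variables, only {Z3, Z4} blocks every backdoor path, so it is the unique smallest valid adjustment set.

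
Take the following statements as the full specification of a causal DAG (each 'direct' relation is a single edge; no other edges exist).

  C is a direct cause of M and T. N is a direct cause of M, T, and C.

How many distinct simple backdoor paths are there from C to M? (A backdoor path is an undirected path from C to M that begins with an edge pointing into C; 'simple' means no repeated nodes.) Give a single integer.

A backdoor path from C to M is any simple undirected path whose first edge points into C (i.e. leaves C via a parent).
Parents of C: {N}.
Enumerating:
  P1: C <- N -> M
That exhausts the simple backdoor paths. Count: 1.

1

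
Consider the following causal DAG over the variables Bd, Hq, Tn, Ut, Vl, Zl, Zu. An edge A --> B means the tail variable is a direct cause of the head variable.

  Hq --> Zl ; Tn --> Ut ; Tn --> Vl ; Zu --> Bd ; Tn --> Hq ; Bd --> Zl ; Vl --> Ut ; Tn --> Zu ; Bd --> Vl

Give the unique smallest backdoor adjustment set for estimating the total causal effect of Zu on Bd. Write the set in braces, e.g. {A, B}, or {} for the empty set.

Variables eligible for adjustment (non-descendants of Zu, excluding Zu and Bd): {Hq, Tn}.
Backdoor paths from Zu to Bd:
  P1: Zu <- Tn -> Vl <- Bd
  P2: Zu <- Tn -> Ut <- Vl <- Bd
  P3: Zu <- Tn -> Hq -> Zl <- Bd
Each backdoor path contains an unconditioned collider, so every path is already blocked with the empty conditioning set:
  P1: blocked at collider Vl (neither it nor any descendant is in the conditioning set).
  P2: blocked at collider Ut (neither it nor any descendant is in the conditioning set).
  P3: blocked at collider Zl (neither it nor any descendant is in the conditioning set).
The empty set is therefore the unique smallest valid set.

{}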